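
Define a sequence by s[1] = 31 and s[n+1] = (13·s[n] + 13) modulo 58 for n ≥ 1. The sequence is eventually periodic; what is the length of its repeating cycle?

Listing terms: s[1] = 31, s[2] = 10, s[3] = 27, s[4] = 16, s[5] = 47, s[6] = 44, s[7] = 5, s[8] = 20, s[9] = 41, s[10] = 24, s[11] = 35, s[12] = 4, s[13] = 7, s[14] = 46, s[15] = 31.
Since s[15] = s[1] = 31, the sequence is periodic with period 14.

14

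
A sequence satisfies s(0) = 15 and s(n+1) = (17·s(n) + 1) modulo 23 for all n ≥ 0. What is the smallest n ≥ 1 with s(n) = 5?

11

We have s(0) = 15,  s(1) = 3,  s(2) = 6,  s(3) = 11,  s(4) = 4,  s(5) = 0,  s(6) = 1,  s(7) = 18,  s(8) = 8,  s(9) = 22,  s(10) = 7,  s(11) = 5,  s(12) = 17,  s(13) = 14,  s(14) = 9,  s(15) = 16,  s(16) = 20,  s(17) = 19,  s(18) = 2,  s(19) = 12,  s(20) = 21,  s(21) = 13,  s(22) = 15.
The sequence repeats with period 22.
The value 5 first appears (with n ≥ 1) at s(11).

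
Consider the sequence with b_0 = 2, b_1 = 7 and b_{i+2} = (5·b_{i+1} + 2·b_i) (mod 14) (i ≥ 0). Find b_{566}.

We have b_0 = 2, b_1 = 7, b_2 = 11, b_3 = 13, b_4 = 3, b_5 = 13, b_6 = 1, b_7 = 3, b_8 = 3, b_9 = 7, b_{10} = 13, b_{11} = 9, b_{12} = 1, b_{13} = 9, b_{14} = 5, b_{15} = 1, b_{16} = 1, b_{17} = 7, b_{18} = 9, b_{19} = 3, b_{20} = 5, b_{21} = 3, b_{22} = 11, b_{23} = 5, b_{24} = 5, b_{25} = 7, b_{26} = 3, b_{27} = 1, b_{28} = 11, b_{29} = 1, b_{30} = 13, b_{31} = 11, b_{32} = 11, b_{33} = 7, b_{34} = 1, b_{35} = 5, b_{36} = 13, b_{37} = 5, b_{38} = 9, b_{39} = 13, b_{40} = 13, b_{41} = 7, b_{42} = 5, b_{43} = 11, b_{44} = 9, b_{45} = 11, b_{46} = 3, b_{47} = 9, b_{48} = 9, b_{49} = 7, b_{50} = 11.
Since (b_{49}, b_{50}) = (b_1, b_2) = (7, 11) (two consecutive terms determine the rest), the sequence is eventually periodic: after a pre-period of length 1 it cycles with period 48.
For i ≥ 1, b_i depends only on (i - 1) mod 48. (566 - 1) mod 48 = 37, so b_{566} = b_{38} = 9.

9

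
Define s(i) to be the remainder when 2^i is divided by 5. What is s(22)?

We have s(0) = 1; s(1) = 2; s(2) = 4; s(3) = 3; s(4) = 1.
The sequence repeats with period 4.
So s(22) = s(0 + ((22-0) mod 4)) = s(2) = 4.

4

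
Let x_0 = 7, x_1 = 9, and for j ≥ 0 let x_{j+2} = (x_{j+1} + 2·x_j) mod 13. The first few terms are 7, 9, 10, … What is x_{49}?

We have x_0 = 7, x_1 = 9, x_2 = 10, x_3 = 2, x_4 = 9, x_5 = 0, x_6 = 5, x_7 = 5, x_8 = 2, x_9 = 12, x_{10} = 3, x_{11} = 1, x_{12} = 7, x_{13} = 9.
The sequence repeats with period 12.
(49 - 0) mod 12 = 1, so x_{49} = x_1 = 9.

9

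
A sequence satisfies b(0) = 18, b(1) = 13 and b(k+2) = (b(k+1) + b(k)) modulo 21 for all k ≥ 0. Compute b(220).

b(0) = 18, b(1) = 13, b(2) = 10, b(3) = 2, b(4) = 12, b(5) = 14, b(6) = 5, b(7) = 19, b(8) = 3, b(9) = 1, b(10) = 4, b(11) = 5, b(12) = 9, b(13) = 14, b(14) = 2, b(15) = 16, b(16) = 18, b(17) = 13.
Since (b(16), b(17)) = (b(0), b(1)) = (18, 13) (two consecutive terms determine the rest), the sequence is periodic with period 16.
(220 - 0) mod 16 = 12, so b(220) = b(12) = 9.

9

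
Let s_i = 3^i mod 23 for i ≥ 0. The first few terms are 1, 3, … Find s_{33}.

1

Listing terms: s_0 = 1; s_1 = 3; s_2 = 9; s_3 = 4; s_4 = 12; s_5 = 13; s_6 = 16; s_7 = 2; s_8 = 6; s_9 = 18; s_{10} = 8; s_{11} = 1.
Since s_{11} = s_0 = 1, the sequence is periodic with period 11.
So s_{33} = s_{0 + ((33-0) mod 11)} = s_0 = 1.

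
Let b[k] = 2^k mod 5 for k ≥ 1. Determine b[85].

2

b[1] = 2,  b[2] = 4,  b[3] = 3,  b[4] = 1,  b[5] = 2.
The sequence repeats with period 4.
(85 - 1) mod 4 = 0, so b[85] = b[1] = 2.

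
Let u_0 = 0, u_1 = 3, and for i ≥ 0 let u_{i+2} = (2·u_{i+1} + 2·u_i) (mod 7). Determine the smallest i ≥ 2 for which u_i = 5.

Computing terms: u_0 = 0; u_1 = 3; u_2 = 6; u_3 = 4; u_4 = 6; u_5 = 6; u_6 = 3; u_7 = 4; u_8 = 0; u_9 = 1; u_{10} = 2; u_{11} = 6; u_{12} = 2; u_{13} = 2; u_{14} = 1; u_{15} = 6; u_{16} = 0; u_{17} = 5; u_{18} = 3; u_{19} = 2; u_{20} = 3; u_{21} = 3; u_{22} = 5; u_{23} = 2; u_{24} = 0; u_{25} = 4; u_{26} = 1; u_{27} = 3; u_{28} = 1; u_{29} = 1; u_{30} = 4; u_{31} = 3; u_{32} = 0; u_{33} = 6; u_{34} = 5; u_{35} = 1; u_{36} = 5; u_{37} = 5; u_{38} = 6; u_{39} = 1; u_{40} = 0; u_{41} = 2; u_{42} = 4; u_{43} = 5; u_{44} = 4; u_{45} = 4; u_{46} = 2; u_{47} = 5; u_{48} = 0; u_{49} = 3.
Since (u_{48}, u_{49}) = (u_0, u_1) = (0, 3) (two consecutive terms determine the rest), the sequence is periodic with period 48.
The value 5 first appears (with i ≥ 2) at u_{17}.

17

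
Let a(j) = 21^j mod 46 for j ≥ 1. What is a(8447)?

We have a(1) = 21, a(2) = 27, a(3) = 15, a(4) = 39, a(5) = 37, a(6) = 41, a(7) = 33, a(8) = 3, a(9) = 17, a(10) = 35, a(11) = 45, a(12) = 25, a(13) = 19, a(14) = 31, a(15) = 7, a(16) = 9, a(17) = 5, a(18) = 13, a(19) = 43, a(20) = 29, a(21) = 11, a(22) = 1, a(23) = 21.
Since a(23) = a(1) = 21, the sequence is periodic with period 22.
(8447 - 1) mod 22 = 20, so a(8447) = a(21) = 11.

11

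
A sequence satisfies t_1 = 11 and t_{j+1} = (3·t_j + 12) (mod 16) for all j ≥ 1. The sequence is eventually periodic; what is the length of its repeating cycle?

t_1 = 11, t_2 = 13, t_3 = 3, t_4 = 5, t_5 = 11.
The sequence repeats with period 4.

4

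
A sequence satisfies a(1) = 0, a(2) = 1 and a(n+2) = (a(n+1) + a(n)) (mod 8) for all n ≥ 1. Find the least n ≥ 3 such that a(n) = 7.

Computing terms: a(1) = 0,  a(2) = 1,  a(3) = 1,  a(4) = 2,  a(5) = 3,  a(6) = 5,  a(7) = 0,  a(8) = 5,  a(9) = 5,  a(10) = 2,  a(11) = 7,  a(12) = 1,  a(13) = 0,  a(14) = 1.
The sequence repeats with period 12.
The value 7 first appears (with n ≥ 3) at a(11).

11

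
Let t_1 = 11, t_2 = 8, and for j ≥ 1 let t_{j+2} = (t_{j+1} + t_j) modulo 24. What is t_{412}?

Listing terms: t_1 = 11,  t_2 = 8,  t_3 = 19,  t_4 = 3,  t_5 = 22,  t_6 = 1,  t_7 = 23,  t_8 = 0,  t_9 = 23,  t_{10} = 23,  t_{11} = 22,  t_{12} = 21,  t_{13} = 19,  t_{14} = 16,  t_{15} = 11,  t_{16} = 3,  t_{17} = 14,  t_{18} = 17,  t_{19} = 7,  t_{20} = 0,  t_{21} = 7,  t_{22} = 7,  t_{23} = 14,  t_{24} = 21,  t_{25} = 11,  t_{26} = 8.
Since (t_{25}, t_{26}) = (t_1, t_2) = (11, 8) (two consecutive terms determine the rest), the sequence is periodic with period 24.
(412 - 1) mod 24 = 3, so t_{412} = t_4 = 3.

3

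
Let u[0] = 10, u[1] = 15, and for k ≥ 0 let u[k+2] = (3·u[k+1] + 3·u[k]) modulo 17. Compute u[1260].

9

We have u[0] = 10; u[1] = 15; u[2] = 7; u[3] = 15; u[4] = 15; u[5] = 5; u[6] = 9; u[7] = 8; u[8] = 0; u[9] = 7; u[10] = 4; u[11] = 16; u[12] = 9; u[13] = 7; u[14] = 14; u[15] = 12; u[16] = 10; u[17] = 15.
Since (u[16], u[17]) = (u[0], u[1]) = (10, 15) (two consecutive terms determine the rest), the sequence is periodic with period 16.
(1260 - 0) mod 16 = 12, so u[1260] = u[12] = 9.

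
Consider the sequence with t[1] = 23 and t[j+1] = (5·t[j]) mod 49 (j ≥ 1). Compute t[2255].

t[1] = 23, t[2] = 17, t[3] = 36, t[4] = 33, t[5] = 18, t[6] = 41, t[7] = 9, t[8] = 45, t[9] = 29, t[10] = 47, t[11] = 39, t[12] = 48, t[13] = 44, t[14] = 24, t[15] = 22, t[16] = 12, t[17] = 11, t[18] = 6, t[19] = 30, t[20] = 3, t[21] = 15, t[22] = 26, t[23] = 32, t[24] = 13, t[25] = 16, t[26] = 31, t[27] = 8, t[28] = 40, t[29] = 4, t[30] = 20, t[31] = 2, t[32] = 10, t[33] = 1, t[34] = 5, t[35] = 25, t[36] = 27, t[37] = 37, t[38] = 38, t[39] = 43, t[40] = 19, t[41] = 46, t[42] = 34, t[43] = 23.
The sequence repeats with period 42.
(2255 - 1) mod 42 = 28, so t[2255] = t[29] = 4.

4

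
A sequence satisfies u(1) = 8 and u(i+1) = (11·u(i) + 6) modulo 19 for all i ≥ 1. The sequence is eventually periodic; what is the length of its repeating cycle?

3

Listing terms: u(1) = 8; u(2) = 18; u(3) = 14; u(4) = 8.
Since u(4) = u(1) = 8, the sequence is periodic with period 3.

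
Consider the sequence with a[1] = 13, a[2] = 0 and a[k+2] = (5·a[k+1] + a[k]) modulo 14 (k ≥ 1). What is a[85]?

13

We have a[1] = 13; a[2] = 0; a[3] = 13; a[4] = 9; a[5] = 2; a[6] = 5; a[7] = 13; a[8] = 0.
The sequence repeats with period 6.
So a[85] = a[1 + ((85-1) mod 6)] = a[1] = 13.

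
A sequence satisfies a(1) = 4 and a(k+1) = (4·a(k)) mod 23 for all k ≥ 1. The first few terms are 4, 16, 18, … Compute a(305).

9

a(1) = 4, a(2) = 16, a(3) = 18, a(4) = 3, a(5) = 12, a(6) = 2, a(7) = 8, a(8) = 9, a(9) = 13, a(10) = 6, a(11) = 1, a(12) = 4.
Since a(12) = a(1) = 4, the sequence is periodic with period 11.
(305 - 1) mod 11 = 7, so a(305) = a(8) = 9.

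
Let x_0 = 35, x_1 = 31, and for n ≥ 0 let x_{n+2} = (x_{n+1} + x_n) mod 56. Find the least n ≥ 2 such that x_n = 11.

7

Listing terms: x_0 = 35; x_1 = 31; x_2 = 10; x_3 = 41; x_4 = 51; x_5 = 36; x_6 = 31; x_7 = 11; x_8 = 42; x_9 = 53; x_{10} = 39; x_{11} = 36; x_{12} = 19; x_{13} = 55; x_{14} = 18; x_{15} = 17; x_{16} = 35; x_{17} = 52; x_{18} = 31; x_{19} = 27; x_{20} = 2; x_{21} = 29; x_{22} = 31; x_{23} = 4; x_{24} = 35; x_{25} = 39; x_{26} = 18; x_{27} = 1; x_{28} = 19; x_{29} = 20; x_{30} = 39; x_{31} = 3; x_{32} = 42; x_{33} = 45; x_{34} = 31; x_{35} = 20; x_{36} = 51; x_{37} = 15; x_{38} = 10; x_{39} = 25; x_{40} = 35; x_{41} = 4; x_{42} = 39; x_{43} = 43; x_{44} = 26; x_{45} = 13; x_{46} = 39; x_{47} = 52; x_{48} = 35; x_{49} = 31.
Since (x_{48}, x_{49}) = (x_0, x_1) = (35, 31) (two consecutive terms determine the rest), the sequence is periodic with period 48.
The value 11 first appears (with n ≥ 2) at x_7.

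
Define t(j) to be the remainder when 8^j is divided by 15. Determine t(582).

4

Listing terms: t(1) = 8, t(2) = 4, t(3) = 2, t(4) = 1, t(5) = 8.
The sequence repeats with period 4.
(582 - 1) mod 4 = 1, so t(582) = t(2) = 4.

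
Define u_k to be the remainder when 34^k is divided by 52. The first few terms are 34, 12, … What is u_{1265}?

8

We have u_1 = 34; u_2 = 12; u_3 = 44; u_4 = 40; u_5 = 8; u_6 = 12.
Since u_6 = u_2 = 12, the sequence is eventually periodic: after a pre-period of length 1 it cycles with period 4.
For k ≥ 2, u_k depends only on (k - 2) mod 4. (1265 - 2) mod 4 = 3, so u_{1265} = u_5 = 8.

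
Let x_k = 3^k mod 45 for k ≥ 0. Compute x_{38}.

We have x_0 = 1; x_1 = 3; x_2 = 9; x_3 = 27; x_4 = 36; x_5 = 18; x_6 = 9.
Since x_6 = x_2 = 9, the sequence is eventually periodic: after a pre-period of length 2 it cycles with period 4.
For k ≥ 2, x_k depends only on (k - 2) mod 4. (38 - 2) mod 4 = 0, so x_{38} = x_2 = 9.

9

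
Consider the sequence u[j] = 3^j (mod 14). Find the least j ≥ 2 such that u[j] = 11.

u[1] = 3, u[2] = 9, u[3] = 13, u[4] = 11, u[5] = 5, u[6] = 1, u[7] = 3.
The sequence repeats with period 6.
The value 11 first appears (with j ≥ 2) at u[4].

4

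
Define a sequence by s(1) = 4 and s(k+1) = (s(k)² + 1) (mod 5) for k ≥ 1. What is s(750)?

s(1) = 4; s(2) = 2; s(3) = 0; s(4) = 1; s(5) = 2.
Since s(5) = s(2) = 2, the sequence is eventually periodic: after a pre-period of length 1 it cycles with period 3.
For k ≥ 2, s(k) depends only on (k - 2) mod 3. (750 - 2) mod 3 = 1, so s(750) = s(3) = 0.

0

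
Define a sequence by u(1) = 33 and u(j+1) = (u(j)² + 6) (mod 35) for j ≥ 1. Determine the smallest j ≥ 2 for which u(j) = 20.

Listing terms: u(1) = 33,  u(2) = 10,  u(3) = 1,  u(4) = 7,  u(5) = 20,  u(6) = 21,  u(7) = 27,  u(8) = 0,  u(9) = 6,  u(10) = 7.
Since u(10) = u(4) = 7, the sequence is eventually periodic: after a pre-period of length 3 it cycles with period 6.
The value 20 first appears (with j ≥ 2) at u(5).

5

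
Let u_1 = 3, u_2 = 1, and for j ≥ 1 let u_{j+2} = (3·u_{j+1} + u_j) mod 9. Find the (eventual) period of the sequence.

Listing terms: u_1 = 3, u_2 = 1, u_3 = 6, u_4 = 1, u_5 = 0, u_6 = 1, u_7 = 3, u_8 = 1.
Since (u_7, u_8) = (u_1, u_2) = (3, 1) (two consecutive terms determine the rest), the sequence is periodic with period 6.

6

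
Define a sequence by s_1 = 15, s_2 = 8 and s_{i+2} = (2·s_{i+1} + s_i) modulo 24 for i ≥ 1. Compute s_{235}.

7

Computing terms: s_1 = 15; s_2 = 8; s_3 = 7; s_4 = 22; s_5 = 3; s_6 = 4; s_7 = 11; s_8 = 2; s_9 = 15; s_{10} = 8.
Since (s_9, s_{10}) = (s_1, s_2) = (15, 8) (two consecutive terms determine the rest), the sequence is periodic with period 8.
(235 - 1) mod 8 = 2, so s_{235} = s_3 = 7.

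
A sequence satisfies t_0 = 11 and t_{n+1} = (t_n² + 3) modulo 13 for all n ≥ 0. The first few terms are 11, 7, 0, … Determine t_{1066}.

6

Listing terms: t_0 = 11,  t_1 = 7,  t_2 = 0,  t_3 = 3,  t_4 = 12,  t_5 = 4,  t_6 = 6,  t_7 = 0.
Since t_7 = t_2 = 0, the sequence is eventually periodic: after a pre-period of length 2 it cycles with period 5.
For n ≥ 2, t_n depends only on (n - 2) mod 5. (1066 - 2) mod 5 = 4, so t_{1066} = t_6 = 6.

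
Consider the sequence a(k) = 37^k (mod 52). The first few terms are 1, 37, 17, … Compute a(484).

29

We have a(0) = 1, a(1) = 37, a(2) = 17, a(3) = 5, a(4) = 29, a(5) = 33, a(6) = 25, a(7) = 41, a(8) = 9, a(9) = 21, a(10) = 49, a(11) = 45, a(12) = 1.
Since a(12) = a(0) = 1, the sequence is periodic with period 12.
So a(484) = a(0 + ((484-0) mod 12)) = a(4) = 29.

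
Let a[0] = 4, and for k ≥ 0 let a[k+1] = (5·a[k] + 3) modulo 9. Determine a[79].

5

We have a[0] = 4,  a[1] = 5,  a[2] = 1,  a[3] = 8,  a[4] = 7,  a[5] = 2,  a[6] = 4.
The sequence repeats with period 6.
(79 - 0) mod 6 = 1, so a[79] = a[1] = 5.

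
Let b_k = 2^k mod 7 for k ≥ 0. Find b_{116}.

4

Computing terms: b_0 = 1,  b_1 = 2,  b_2 = 4,  b_3 = 1.
The sequence repeats with period 3.
So b_{116} = b_{0 + ((116-0) mod 3)} = b_2 = 4.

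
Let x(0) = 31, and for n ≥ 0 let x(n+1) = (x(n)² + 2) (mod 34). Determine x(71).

1

Listing terms: x(0) = 31,  x(1) = 11,  x(2) = 21,  x(3) = 1,  x(4) = 3,  x(5) = 11.
Since x(5) = x(1) = 11, the sequence is eventually periodic: after a pre-period of length 1 it cycles with period 4.
For n ≥ 1, x(n) depends only on (n - 1) mod 4. (71 - 1) mod 4 = 2, so x(71) = x(3) = 1.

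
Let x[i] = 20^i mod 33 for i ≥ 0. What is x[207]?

26

Computing terms: x[0] = 1, x[1] = 20, x[2] = 4, x[3] = 14, x[4] = 16, x[5] = 23, x[6] = 31, x[7] = 26, x[8] = 25, x[9] = 5, x[10] = 1.
The sequence repeats with period 10.
So x[207] = x[0 + ((207-0) mod 10)] = x[7] = 26.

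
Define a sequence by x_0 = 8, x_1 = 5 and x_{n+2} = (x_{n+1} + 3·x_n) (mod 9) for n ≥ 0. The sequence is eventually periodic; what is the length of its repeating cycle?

x_0 = 8; x_1 = 5; x_2 = 2; x_3 = 8; x_4 = 5.
Since (x_3, x_4) = (x_0, x_1) = (8, 5) (two consecutive terms determine the rest), the sequence is periodic with period 3.

3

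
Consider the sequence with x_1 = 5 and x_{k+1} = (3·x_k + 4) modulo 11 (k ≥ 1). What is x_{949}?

x_1 = 5; x_2 = 8; x_3 = 6; x_4 = 0; x_5 = 4; x_6 = 5.
The sequence repeats with period 5.
(949 - 1) mod 5 = 3, so x_{949} = x_4 = 0.

0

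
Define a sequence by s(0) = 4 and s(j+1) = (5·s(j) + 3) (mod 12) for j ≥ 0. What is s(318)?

Computing terms: s(0) = 4; s(1) = 11; s(2) = 10; s(3) = 5; s(4) = 4.
The sequence repeats with period 4.
So s(318) = s(0 + ((318-0) mod 4)) = s(2) = 10.

10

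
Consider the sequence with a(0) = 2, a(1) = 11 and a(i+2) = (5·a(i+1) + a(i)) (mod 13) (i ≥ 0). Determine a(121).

We have a(0) = 2, a(1) = 11, a(2) = 5, a(3) = 10, a(4) = 3, a(5) = 12, a(6) = 11, a(7) = 2, a(8) = 8, a(9) = 3, a(10) = 10, a(11) = 1, a(12) = 2, a(13) = 11.
The sequence repeats with period 12.
(121 - 0) mod 12 = 1, so a(121) = a(1) = 11.

11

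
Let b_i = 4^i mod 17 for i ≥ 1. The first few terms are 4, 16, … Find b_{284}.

1

Computing terms: b_1 = 4,  b_2 = 16,  b_3 = 13,  b_4 = 1,  b_5 = 4.
The sequence repeats with period 4.
(284 - 1) mod 4 = 3, so b_{284} = b_4 = 1.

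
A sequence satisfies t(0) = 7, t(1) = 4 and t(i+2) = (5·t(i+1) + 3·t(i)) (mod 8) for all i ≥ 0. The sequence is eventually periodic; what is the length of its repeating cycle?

t(0) = 7; t(1) = 4; t(2) = 1; t(3) = 1; t(4) = 0; t(5) = 3; t(6) = 7; t(7) = 4.
Since (t(6), t(7)) = (t(0), t(1)) = (7, 4) (two consecutive terms determine the rest), the sequence is periodic with period 6.

6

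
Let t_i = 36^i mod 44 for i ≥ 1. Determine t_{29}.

4

We have t_1 = 36,  t_2 = 20,  t_3 = 16,  t_4 = 4,  t_5 = 12,  t_6 = 36.
Since t_6 = t_1 = 36, the sequence is periodic with period 5.
(29 - 1) mod 5 = 3, so t_{29} = t_4 = 4.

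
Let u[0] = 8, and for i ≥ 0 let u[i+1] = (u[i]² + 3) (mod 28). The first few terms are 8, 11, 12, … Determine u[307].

3

We have u[0] = 8, u[1] = 11, u[2] = 12, u[3] = 7, u[4] = 24, u[5] = 19, u[6] = 0, u[7] = 3, u[8] = 12.
Since u[8] = u[2] = 12, the sequence is eventually periodic: after a pre-period of length 2 it cycles with period 6.
For i ≥ 2, u[i] depends only on (i - 2) mod 6. (307 - 2) mod 6 = 5, so u[307] = u[7] = 3.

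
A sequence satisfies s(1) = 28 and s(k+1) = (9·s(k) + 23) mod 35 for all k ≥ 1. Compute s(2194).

Listing terms: s(1) = 28; s(2) = 30; s(3) = 13; s(4) = 0; s(5) = 23; s(6) = 20; s(7) = 28.
Since s(7) = s(1) = 28, the sequence is periodic with period 6.
So s(2194) = s(1 + ((2194-1) mod 6)) = s(4) = 0.

0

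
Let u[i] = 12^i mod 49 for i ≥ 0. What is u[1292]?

We have u[0] = 1; u[1] = 12; u[2] = 46; u[3] = 13; u[4] = 9; u[5] = 10; u[6] = 22; u[7] = 19; u[8] = 32; u[9] = 41; u[10] = 2; u[11] = 24; u[12] = 43; u[13] = 26; u[14] = 18; u[15] = 20; u[16] = 44; u[17] = 38; u[18] = 15; u[19] = 33; u[20] = 4; u[21] = 48; u[22] = 37; u[23] = 3; u[24] = 36; u[25] = 40; u[26] = 39; u[27] = 27; u[28] = 30; u[29] = 17; u[30] = 8; u[31] = 47; u[32] = 25; u[33] = 6; u[34] = 23; u[35] = 31; u[36] = 29; u[37] = 5; u[38] = 11; u[39] = 34; u[40] = 16; u[41] = 45; u[42] = 1.
The sequence repeats with period 42.
(1292 - 0) mod 42 = 32, so u[1292] = u[32] = 25.

25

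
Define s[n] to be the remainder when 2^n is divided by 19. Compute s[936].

1

We have s[1] = 2, s[2] = 4, s[3] = 8, s[4] = 16, s[5] = 13, s[6] = 7, s[7] = 14, s[8] = 9, s[9] = 18, s[10] = 17, s[11] = 15, s[12] = 11, s[13] = 3, s[14] = 6, s[15] = 12, s[16] = 5, s[17] = 10, s[18] = 1, s[19] = 2.
Since s[19] = s[1] = 2, the sequence is periodic with period 18.
(936 - 1) mod 18 = 17, so s[936] = s[18] = 1.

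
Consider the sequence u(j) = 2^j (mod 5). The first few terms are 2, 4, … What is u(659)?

u(1) = 2; u(2) = 4; u(3) = 3; u(4) = 1; u(5) = 2.
The sequence repeats with period 4.
(659 - 1) mod 4 = 2, so u(659) = u(3) = 3.

3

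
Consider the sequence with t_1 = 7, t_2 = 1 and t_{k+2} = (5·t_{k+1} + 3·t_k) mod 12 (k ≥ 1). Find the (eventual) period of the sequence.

Computing terms: t_1 = 7, t_2 = 1, t_3 = 2, t_4 = 1, t_5 = 11, t_6 = 10, t_7 = 11, t_8 = 1, t_9 = 2.
Since (t_8, t_9) = (t_2, t_3) = (1, 2) (two consecutive terms determine the rest), the sequence is eventually periodic: after a pre-period of length 1 it cycles with period 6.

6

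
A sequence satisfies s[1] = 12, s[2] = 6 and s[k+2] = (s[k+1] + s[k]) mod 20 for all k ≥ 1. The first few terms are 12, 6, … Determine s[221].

2

Listing terms: s[1] = 12,  s[2] = 6,  s[3] = 18,  s[4] = 4,  s[5] = 2,  s[6] = 6,  s[7] = 8,  s[8] = 14,  s[9] = 2,  s[10] = 16,  s[11] = 18,  s[12] = 14,  s[13] = 12,  s[14] = 6.
The sequence repeats with period 12.
(221 - 1) mod 12 = 4, so s[221] = s[5] = 2.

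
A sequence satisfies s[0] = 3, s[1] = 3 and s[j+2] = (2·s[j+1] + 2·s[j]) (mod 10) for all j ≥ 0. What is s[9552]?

8

Computing terms: s[0] = 3,  s[1] = 3,  s[2] = 2,  s[3] = 0,  s[4] = 4,  s[5] = 8,  s[6] = 4,  s[7] = 4,  s[8] = 6,  s[9] = 0,  s[10] = 2,  s[11] = 4,  s[12] = 2,  s[13] = 2,  s[14] = 8,  s[15] = 0,  s[16] = 6,  s[17] = 2,  s[18] = 6,  s[19] = 6,  s[20] = 4,  s[21] = 0,  s[22] = 8,  s[23] = 6,  s[24] = 8,  s[25] = 8,  s[26] = 2,  s[27] = 0.
Since (s[26], s[27]) = (s[2], s[3]) = (2, 0) (two consecutive terms determine the rest), the sequence is eventually periodic: after a pre-period of length 2 it cycles with period 24.
For j ≥ 2, s[j] depends only on (j - 2) mod 24. (9552 - 2) mod 24 = 22, so s[9552] = s[24] = 8.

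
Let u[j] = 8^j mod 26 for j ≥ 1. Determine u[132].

Computing terms: u[1] = 8,  u[2] = 12,  u[3] = 18,  u[4] = 14,  u[5] = 8.
The sequence repeats with period 4.
(132 - 1) mod 4 = 3, so u[132] = u[4] = 14.

14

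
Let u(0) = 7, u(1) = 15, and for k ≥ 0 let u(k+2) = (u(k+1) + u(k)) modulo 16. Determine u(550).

Computing terms: u(0) = 7,  u(1) = 15,  u(2) = 6,  u(3) = 5,  u(4) = 11,  u(5) = 0,  u(6) = 11,  u(7) = 11,  u(8) = 6,  u(9) = 1,  u(10) = 7,  u(11) = 8,  u(12) = 15,  u(13) = 7,  u(14) = 6,  u(15) = 13,  u(16) = 3,  u(17) = 0,  u(18) = 3,  u(19) = 3,  u(20) = 6,  u(21) = 9,  u(22) = 15,  u(23) = 8,  u(24) = 7,  u(25) = 15.
Since (u(24), u(25)) = (u(0), u(1)) = (7, 15) (two consecutive terms determine the rest), the sequence is periodic with period 24.
(550 - 0) mod 24 = 22, so u(550) = u(22) = 15.

15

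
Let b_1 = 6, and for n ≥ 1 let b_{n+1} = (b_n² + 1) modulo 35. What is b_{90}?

5

Computing terms: b_1 = 6; b_2 = 2; b_3 = 5; b_4 = 26; b_5 = 12; b_6 = 5.
Since b_6 = b_3 = 5, the sequence is eventually periodic: after a pre-period of length 2 it cycles with period 3.
For n ≥ 3, b_n depends only on (n - 3) mod 3. (90 - 3) mod 3 = 0, so b_{90} = b_3 = 5.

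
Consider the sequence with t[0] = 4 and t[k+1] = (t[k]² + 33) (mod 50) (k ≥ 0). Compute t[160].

4

Listing terms: t[0] = 4; t[1] = 49; t[2] = 34; t[3] = 39; t[4] = 4.
Since t[4] = t[0] = 4, the sequence is periodic with period 4.
So t[160] = t[0 + ((160-0) mod 4)] = t[0] = 4.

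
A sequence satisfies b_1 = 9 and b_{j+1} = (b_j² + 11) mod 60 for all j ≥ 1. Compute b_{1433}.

27

Computing terms: b_1 = 9,  b_2 = 32,  b_3 = 15,  b_4 = 56,  b_5 = 27,  b_6 = 20,  b_7 = 51,  b_8 = 32.
Since b_8 = b_2 = 32, the sequence is eventually periodic: after a pre-period of length 1 it cycles with period 6.
For j ≥ 2, b_j depends only on (j - 2) mod 6. (1433 - 2) mod 6 = 3, so b_{1433} = b_5 = 27.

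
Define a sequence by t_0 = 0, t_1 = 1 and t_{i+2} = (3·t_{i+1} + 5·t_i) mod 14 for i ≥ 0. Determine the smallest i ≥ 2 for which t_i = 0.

3

We have t_0 = 0, t_1 = 1, t_2 = 3, t_3 = 0, t_4 = 1.
The sequence repeats with period 3.
The value 0 next appears (with i ≥ 2) at t_3.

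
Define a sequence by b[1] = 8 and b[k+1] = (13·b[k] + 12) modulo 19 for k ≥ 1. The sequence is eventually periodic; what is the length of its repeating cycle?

b[1] = 8; b[2] = 2; b[3] = 0; b[4] = 12; b[5] = 16; b[6] = 11; b[7] = 3; b[8] = 13; b[9] = 10; b[10] = 9; b[11] = 15; b[12] = 17; b[13] = 5; b[14] = 1; b[15] = 6; b[16] = 14; b[17] = 4; b[18] = 7; b[19] = 8.
Since b[19] = b[1] = 8, the sequence is periodic with period 18.

18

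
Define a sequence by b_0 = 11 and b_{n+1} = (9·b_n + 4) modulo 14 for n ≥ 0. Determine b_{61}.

We have b_0 = 11,  b_1 = 5,  b_2 = 7,  b_3 = 11.
The sequence repeats with period 3.
(61 - 0) mod 3 = 1, so b_{61} = b_1 = 5.

5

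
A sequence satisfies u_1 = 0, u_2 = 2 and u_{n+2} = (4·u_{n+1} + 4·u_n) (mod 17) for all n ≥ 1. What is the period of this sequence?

We have u_1 = 0; u_2 = 2; u_3 = 8; u_4 = 6; u_5 = 5; u_6 = 10; u_7 = 9; u_8 = 8; u_9 = 0; u_{10} = 15; u_{11} = 9; u_{12} = 11; u_{13} = 12; u_{14} = 7; u_{15} = 8; u_{16} = 9; u_{17} = 0; u_{18} = 2.
The sequence repeats with period 16.

16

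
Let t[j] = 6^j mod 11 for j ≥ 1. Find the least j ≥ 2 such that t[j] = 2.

9

t[1] = 6, t[2] = 3, t[3] = 7, t[4] = 9, t[5] = 10, t[6] = 5, t[7] = 8, t[8] = 4, t[9] = 2, t[10] = 1, t[11] = 6.
The sequence repeats with period 10.
The value 2 first appears (with j ≥ 2) at t[9].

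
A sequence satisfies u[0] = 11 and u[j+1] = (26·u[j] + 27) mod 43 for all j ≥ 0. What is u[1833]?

u[0] = 11,  u[1] = 12,  u[2] = 38,  u[3] = 26,  u[4] = 15,  u[5] = 30,  u[6] = 33,  u[7] = 25,  u[8] = 32,  u[9] = 42,  u[10] = 1,  u[11] = 10,  u[12] = 29,  u[13] = 7,  u[14] = 37,  u[15] = 0,  u[16] = 27,  u[17] = 41,  u[18] = 18,  u[19] = 22,  u[20] = 40,  u[21] = 35,  u[22] = 34,  u[23] = 8,  u[24] = 20,  u[25] = 31,  u[26] = 16,  u[27] = 13,  u[28] = 21,  u[29] = 14,  u[30] = 4,  u[31] = 2,  u[32] = 36,  u[33] = 17,  u[34] = 39,  u[35] = 9,  u[36] = 3,  u[37] = 19,  u[38] = 5,  u[39] = 28,  u[40] = 24,  u[41] = 6,  u[42] = 11.
The sequence repeats with period 42.
(1833 - 0) mod 42 = 27, so u[1833] = u[27] = 13.

13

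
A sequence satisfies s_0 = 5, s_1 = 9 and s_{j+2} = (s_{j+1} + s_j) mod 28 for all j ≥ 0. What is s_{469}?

Listing terms: s_0 = 5,  s_1 = 9,  s_2 = 14,  s_3 = 23,  s_4 = 9,  s_5 = 4,  s_6 = 13,  s_7 = 17,  s_8 = 2,  s_9 = 19,  s_{10} = 21,  s_{11} = 12,  s_{12} = 5,  s_{13} = 17,  s_{14} = 22,  s_{15} = 11,  s_{16} = 5,  s_{17} = 16,  s_{18} = 21,  s_{19} = 9,  s_{20} = 2,  s_{21} = 11,  s_{22} = 13,  s_{23} = 24,  s_{24} = 9,  s_{25} = 5,  s_{26} = 14,  s_{27} = 19,  s_{28} = 5,  s_{29} = 24,  s_{30} = 1,  s_{31} = 25,  s_{32} = 26,  s_{33} = 23,  s_{34} = 21,  s_{35} = 16,  s_{36} = 9,  s_{37} = 25,  s_{38} = 6,  s_{39} = 3,  s_{40} = 9,  s_{41} = 12,  s_{42} = 21,  s_{43} = 5,  s_{44} = 26,  s_{45} = 3,  s_{46} = 1,  s_{47} = 4,  s_{48} = 5,  s_{49} = 9.
Since (s_{48}, s_{49}) = (s_0, s_1) = (5, 9) (two consecutive terms determine the rest), the sequence is periodic with period 48.
(469 - 0) mod 48 = 37, so s_{469} = s_{37} = 25.

25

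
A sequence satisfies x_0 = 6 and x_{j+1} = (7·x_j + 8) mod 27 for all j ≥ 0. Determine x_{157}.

11

Listing terms: x_0 = 6,  x_1 = 23,  x_2 = 7,  x_3 = 3,  x_4 = 2,  x_5 = 22,  x_6 = 0,  x_7 = 8,  x_8 = 10,  x_9 = 24,  x_{10} = 14,  x_{11} = 25,  x_{12} = 21,  x_{13} = 20,  x_{14} = 13,  x_{15} = 18,  x_{16} = 26,  x_{17} = 1,  x_{18} = 15,  x_{19} = 5,  x_{20} = 16,  x_{21} = 12,  x_{22} = 11,  x_{23} = 4,  x_{24} = 9,  x_{25} = 17,  x_{26} = 19,  x_{27} = 6.
The sequence repeats with period 27.
So x_{157} = x_{0 + ((157-0) mod 27)} = x_{22} = 11.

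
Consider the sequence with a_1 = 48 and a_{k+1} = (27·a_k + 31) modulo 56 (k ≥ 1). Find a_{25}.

Computing terms: a_1 = 48; a_2 = 39; a_3 = 20; a_4 = 11; a_5 = 48.
Since a_5 = a_1 = 48, the sequence is periodic with period 4.
So a_{25} = a_{1 + ((25-1) mod 4)} = a_1 = 48.

48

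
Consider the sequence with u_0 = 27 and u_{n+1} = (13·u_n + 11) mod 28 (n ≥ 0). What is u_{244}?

27

Listing terms: u_0 = 27, u_1 = 26, u_2 = 13, u_3 = 12, u_4 = 27.
The sequence repeats with period 4.
So u_{244} = u_{0 + ((244-0) mod 4)} = u_0 = 27.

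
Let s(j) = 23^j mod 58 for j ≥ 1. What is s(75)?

Listing terms: s(1) = 23, s(2) = 7, s(3) = 45, s(4) = 49, s(5) = 25, s(6) = 53, s(7) = 1, s(8) = 23.
The sequence repeats with period 7.
So s(75) = s(1 + ((75-1) mod 7)) = s(5) = 25.

25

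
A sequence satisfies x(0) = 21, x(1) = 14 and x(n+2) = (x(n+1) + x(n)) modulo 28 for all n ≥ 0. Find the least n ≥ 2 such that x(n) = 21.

Computing terms: x(0) = 21; x(1) = 14; x(2) = 7; x(3) = 21; x(4) = 0; x(5) = 21; x(6) = 21; x(7) = 14.
The sequence repeats with period 6.
The value 21 first appears (with n ≥ 2) at x(3).

3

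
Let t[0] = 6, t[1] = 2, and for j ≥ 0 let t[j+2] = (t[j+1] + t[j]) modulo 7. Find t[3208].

Listing terms: t[0] = 6; t[1] = 2; t[2] = 1; t[3] = 3; t[4] = 4; t[5] = 0; t[6] = 4; t[7] = 4; t[8] = 1; t[9] = 5; t[10] = 6; t[11] = 4; t[12] = 3; t[13] = 0; t[14] = 3; t[15] = 3; t[16] = 6; t[17] = 2.
Since (t[16], t[17]) = (t[0], t[1]) = (6, 2) (two consecutive terms determine the rest), the sequence is periodic with period 16.
(3208 - 0) mod 16 = 8, so t[3208] = t[8] = 1.

1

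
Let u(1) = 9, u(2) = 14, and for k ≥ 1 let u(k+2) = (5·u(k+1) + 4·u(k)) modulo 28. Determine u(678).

18

We have u(1) = 9, u(2) = 14, u(3) = 22, u(4) = 26, u(5) = 22, u(6) = 18, u(7) = 10, u(8) = 10, u(9) = 6, u(10) = 14, u(11) = 10, u(12) = 22, u(13) = 10, u(14) = 26, u(15) = 2, u(16) = 2, u(17) = 18, u(18) = 14, u(19) = 2, u(20) = 10, u(21) = 2, u(22) = 22, u(23) = 6, u(24) = 6, u(25) = 26, u(26) = 14, u(27) = 6, u(28) = 2, u(29) = 6, u(30) = 10, u(31) = 18, u(32) = 18, u(33) = 22, u(34) = 14, u(35) = 18, u(36) = 6, u(37) = 18, u(38) = 2, u(39) = 26, u(40) = 26, u(41) = 10, u(42) = 14, u(43) = 26, u(44) = 18, u(45) = 26, u(46) = 6, u(47) = 22, u(48) = 22, u(49) = 2, u(50) = 14, u(51) = 22.
Since (u(50), u(51)) = (u(2), u(3)) = (14, 22) (two consecutive terms determine the rest), the sequence is eventually periodic: after a pre-period of length 1 it cycles with period 48.
For k ≥ 2, u(k) depends only on (k - 2) mod 48. (678 - 2) mod 48 = 4, so u(678) = u(6) = 18.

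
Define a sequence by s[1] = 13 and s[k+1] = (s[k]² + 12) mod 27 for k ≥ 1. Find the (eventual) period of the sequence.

6

Listing terms: s[1] = 13; s[2] = 19; s[3] = 22; s[4] = 10; s[5] = 4; s[6] = 1; s[7] = 13.
The sequence repeats with period 6.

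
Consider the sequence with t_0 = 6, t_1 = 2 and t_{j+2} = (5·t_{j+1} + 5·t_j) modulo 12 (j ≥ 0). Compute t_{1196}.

We have t_0 = 6,  t_1 = 2,  t_2 = 4,  t_3 = 6,  t_4 = 2.
The sequence repeats with period 3.
(1196 - 0) mod 3 = 2, so t_{1196} = t_2 = 4.

4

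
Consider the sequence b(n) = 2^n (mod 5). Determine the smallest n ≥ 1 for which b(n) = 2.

1

Computing terms: b(0) = 1,  b(1) = 2,  b(2) = 4,  b(3) = 3,  b(4) = 1.
Since b(4) = b(0) = 1, the sequence is periodic with period 4.
The value 2 first appears (with n ≥ 1) at b(1).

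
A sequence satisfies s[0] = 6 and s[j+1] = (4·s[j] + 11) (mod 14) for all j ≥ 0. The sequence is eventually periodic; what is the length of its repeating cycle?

3

Computing terms: s[0] = 6,  s[1] = 7,  s[2] = 11,  s[3] = 13,  s[4] = 7.
Since s[4] = s[1] = 7, the sequence is eventually periodic: after a pre-period of length 1 it cycles with period 3.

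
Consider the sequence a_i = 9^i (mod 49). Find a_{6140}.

25

a_1 = 9; a_2 = 32; a_3 = 43; a_4 = 44; a_5 = 4; a_6 = 36; a_7 = 30; a_8 = 25; a_9 = 29; a_{10} = 16; a_{11} = 46; a_{12} = 22; a_{13} = 2; a_{14} = 18; a_{15} = 15; a_{16} = 37; a_{17} = 39; a_{18} = 8; a_{19} = 23; a_{20} = 11; a_{21} = 1; a_{22} = 9.
The sequence repeats with period 21.
So a_{6140} = a_{1 + ((6140-1) mod 21)} = a_8 = 25.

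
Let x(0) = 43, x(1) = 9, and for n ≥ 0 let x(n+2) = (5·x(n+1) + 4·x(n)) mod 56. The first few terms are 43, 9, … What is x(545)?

25

Listing terms: x(0) = 43, x(1) = 9, x(2) = 49, x(3) = 1, x(4) = 33, x(5) = 1, x(6) = 25, x(7) = 17, x(8) = 17, x(9) = 41, x(10) = 49, x(11) = 17, x(12) = 1, x(13) = 17, x(14) = 33, x(15) = 9, x(16) = 9, x(17) = 25, x(18) = 49, x(19) = 9, x(20) = 17, x(21) = 9, x(22) = 1, x(23) = 41, x(24) = 41, x(25) = 33, x(26) = 49, x(27) = 41, x(28) = 9, x(29) = 41, x(30) = 17, x(31) = 25, x(32) = 25, x(33) = 1, x(34) = 49, x(35) = 25, x(36) = 41, x(37) = 25, x(38) = 9, x(39) = 33, x(40) = 33, x(41) = 17, x(42) = 49, x(43) = 33, x(44) = 25, x(45) = 33, x(46) = 41, x(47) = 1, x(48) = 1, x(49) = 9, x(50) = 49.
Since (x(49), x(50)) = (x(1), x(2)) = (9, 49) (two consecutive terms determine the rest), the sequence is eventually periodic: after a pre-period of length 1 it cycles with period 48.
For n ≥ 1, x(n) depends only on (n - 1) mod 48. (545 - 1) mod 48 = 16, so x(545) = x(17) = 25.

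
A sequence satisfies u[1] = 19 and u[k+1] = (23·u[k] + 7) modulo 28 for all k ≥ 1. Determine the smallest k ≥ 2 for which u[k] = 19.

7

u[1] = 19; u[2] = 24; u[3] = 27; u[4] = 12; u[5] = 3; u[6] = 20; u[7] = 19.
Since u[7] = u[1] = 19, the sequence is periodic with period 6.
The value 19 next appears (with k ≥ 2) at u[7].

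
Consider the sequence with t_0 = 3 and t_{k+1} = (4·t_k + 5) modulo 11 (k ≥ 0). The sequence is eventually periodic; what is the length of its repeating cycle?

Computing terms: t_0 = 3; t_1 = 6; t_2 = 7; t_3 = 0; t_4 = 5; t_5 = 3.
Since t_5 = t_0 = 3, the sequence is periodic with period 5.

5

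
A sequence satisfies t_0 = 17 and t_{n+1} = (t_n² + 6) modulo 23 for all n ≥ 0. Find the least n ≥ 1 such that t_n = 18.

5

Listing terms: t_0 = 17,  t_1 = 19,  t_2 = 22,  t_3 = 7,  t_4 = 9,  t_5 = 18,  t_6 = 8,  t_7 = 1,  t_8 = 7.
Since t_8 = t_3 = 7, the sequence is eventually periodic: after a pre-period of length 3 it cycles with period 5.
The value 18 first appears (with n ≥ 1) at t_5.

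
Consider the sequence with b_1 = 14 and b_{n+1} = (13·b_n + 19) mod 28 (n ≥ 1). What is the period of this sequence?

We have b_1 = 14; b_2 = 5; b_3 = 0; b_4 = 19; b_5 = 14.
Since b_5 = b_1 = 14, the sequence is periodic with period 4.

4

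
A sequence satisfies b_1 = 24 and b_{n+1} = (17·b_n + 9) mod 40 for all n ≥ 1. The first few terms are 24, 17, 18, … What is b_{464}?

15

Computing terms: b_1 = 24; b_2 = 17; b_3 = 18; b_4 = 35; b_5 = 4; b_6 = 37; b_7 = 38; b_8 = 15; b_9 = 24.
The sequence repeats with period 8.
(464 - 1) mod 8 = 7, so b_{464} = b_8 = 15.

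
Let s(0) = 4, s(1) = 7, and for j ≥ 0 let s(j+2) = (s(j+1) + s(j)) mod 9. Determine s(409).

7

Computing terms: s(0) = 4; s(1) = 7; s(2) = 2; s(3) = 0; s(4) = 2; s(5) = 2; s(6) = 4; s(7) = 6; s(8) = 1; s(9) = 7; s(10) = 8; s(11) = 6; s(12) = 5; s(13) = 2; s(14) = 7; s(15) = 0; s(16) = 7; s(17) = 7; s(18) = 5; s(19) = 3; s(20) = 8; s(21) = 2; s(22) = 1; s(23) = 3; s(24) = 4; s(25) = 7.
Since (s(24), s(25)) = (s(0), s(1)) = (4, 7) (two consecutive terms determine the rest), the sequence is periodic with period 24.
So s(409) = s(0 + ((409-0) mod 24)) = s(1) = 7.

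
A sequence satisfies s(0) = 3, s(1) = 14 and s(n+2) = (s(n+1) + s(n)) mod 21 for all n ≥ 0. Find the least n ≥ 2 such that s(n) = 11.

s(0) = 3; s(1) = 14; s(2) = 17; s(3) = 10; s(4) = 6; s(5) = 16; s(6) = 1; s(7) = 17; s(8) = 18; s(9) = 14; s(10) = 11; s(11) = 4; s(12) = 15; s(13) = 19; s(14) = 13; s(15) = 11; s(16) = 3; s(17) = 14.
The sequence repeats with period 16.
The value 11 first appears (with n ≥ 2) at s(10).

10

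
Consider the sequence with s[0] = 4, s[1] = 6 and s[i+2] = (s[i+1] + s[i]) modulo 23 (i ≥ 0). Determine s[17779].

2

Listing terms: s[0] = 4, s[1] = 6, s[2] = 10, s[3] = 16, s[4] = 3, s[5] = 19, s[6] = 22, s[7] = 18, s[8] = 17, s[9] = 12, s[10] = 6, s[11] = 18, s[12] = 1, s[13] = 19, s[14] = 20, s[15] = 16, s[16] = 13, s[17] = 6, s[18] = 19, s[19] = 2, s[20] = 21, s[21] = 0, s[22] = 21, s[23] = 21, s[24] = 19, s[25] = 17, s[26] = 13, s[27] = 7, s[28] = 20, s[29] = 4, s[30] = 1, s[31] = 5, s[32] = 6, s[33] = 11, s[34] = 17, s[35] = 5, s[36] = 22, s[37] = 4, s[38] = 3, s[39] = 7, s[40] = 10, s[41] = 17, s[42] = 4, s[43] = 21, s[44] = 2, s[45] = 0, s[46] = 2, s[47] = 2, s[48] = 4, s[49] = 6.
Since (s[48], s[49]) = (s[0], s[1]) = (4, 6) (two consecutive terms determine the rest), the sequence is periodic with period 48.
So s[17779] = s[0 + ((17779-0) mod 48)] = s[19] = 2.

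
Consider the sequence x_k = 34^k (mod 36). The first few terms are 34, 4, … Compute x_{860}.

Computing terms: x_1 = 34, x_2 = 4, x_3 = 28, x_4 = 16, x_5 = 4.
Since x_5 = x_2 = 4, the sequence is eventually periodic: after a pre-period of length 1 it cycles with period 3.
For k ≥ 2, x_k depends only on (k - 2) mod 3. (860 - 2) mod 3 = 0, so x_{860} = x_2 = 4.

4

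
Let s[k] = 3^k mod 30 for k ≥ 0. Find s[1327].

27

We have s[0] = 1, s[1] = 3, s[2] = 9, s[3] = 27, s[4] = 21, s[5] = 3.
Since s[5] = s[1] = 3, the sequence is eventually periodic: after a pre-period of length 1 it cycles with period 4.
For k ≥ 1, s[k] depends only on (k - 1) mod 4. (1327 - 1) mod 4 = 2, so s[1327] = s[3] = 27.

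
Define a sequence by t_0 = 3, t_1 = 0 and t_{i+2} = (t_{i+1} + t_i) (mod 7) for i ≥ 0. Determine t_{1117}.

5

We have t_0 = 3,  t_1 = 0,  t_2 = 3,  t_3 = 3,  t_4 = 6,  t_5 = 2,  t_6 = 1,  t_7 = 3,  t_8 = 4,  t_9 = 0,  t_{10} = 4,  t_{11} = 4,  t_{12} = 1,  t_{13} = 5,  t_{14} = 6,  t_{15} = 4,  t_{16} = 3,  t_{17} = 0.
The sequence repeats with period 16.
(1117 - 0) mod 16 = 13, so t_{1117} = t_{13} = 5.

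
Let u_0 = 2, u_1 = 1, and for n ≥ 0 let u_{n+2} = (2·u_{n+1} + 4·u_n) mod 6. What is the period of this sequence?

Computing terms: u_0 = 2, u_1 = 1, u_2 = 4, u_3 = 0, u_4 = 4, u_5 = 2, u_6 = 2, u_7 = 0, u_8 = 2, u_9 = 4, u_{10} = 4, u_{11} = 0.
Since (u_{10}, u_{11}) = (u_2, u_3) = (4, 0) (two consecutive terms determine the rest), the sequence is eventually periodic: after a pre-period of length 2 it cycles with period 8.

8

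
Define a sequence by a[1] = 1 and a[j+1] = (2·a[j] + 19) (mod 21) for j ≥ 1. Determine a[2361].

19

Listing terms: a[1] = 1,  a[2] = 0,  a[3] = 19,  a[4] = 15,  a[5] = 7,  a[6] = 12,  a[7] = 1.
The sequence repeats with period 6.
So a[2361] = a[1 + ((2361-1) mod 6)] = a[3] = 19.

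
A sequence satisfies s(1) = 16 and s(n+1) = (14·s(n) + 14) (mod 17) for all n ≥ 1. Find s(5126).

s(1) = 16; s(2) = 0; s(3) = 14; s(4) = 6; s(5) = 13; s(6) = 9; s(7) = 4; s(8) = 2; s(9) = 8; s(10) = 7; s(11) = 10; s(12) = 1; s(13) = 11; s(14) = 15; s(15) = 3; s(16) = 5; s(17) = 16.
Since s(17) = s(1) = 16, the sequence is periodic with period 16.
(5126 - 1) mod 16 = 5, so s(5126) = s(6) = 9.

9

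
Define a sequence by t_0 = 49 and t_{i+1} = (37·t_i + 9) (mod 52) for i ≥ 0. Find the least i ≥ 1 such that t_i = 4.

7

We have t_0 = 49; t_1 = 2; t_2 = 31; t_3 = 12; t_4 = 37; t_5 = 26; t_6 = 35; t_7 = 4; t_8 = 1; t_9 = 46; t_{10} = 47; t_{11} = 32; t_{12} = 49.
The sequence repeats with period 12.
The value 4 first appears (with i ≥ 1) at t_7.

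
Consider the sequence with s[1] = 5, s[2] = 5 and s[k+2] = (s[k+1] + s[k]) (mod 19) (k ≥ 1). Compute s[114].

2

Listing terms: s[1] = 5,  s[2] = 5,  s[3] = 10,  s[4] = 15,  s[5] = 6,  s[6] = 2,  s[7] = 8,  s[8] = 10,  s[9] = 18,  s[10] = 9,  s[11] = 8,  s[12] = 17,  s[13] = 6,  s[14] = 4,  s[15] = 10,  s[16] = 14,  s[17] = 5,  s[18] = 0,  s[19] = 5,  s[20] = 5.
Since (s[19], s[20]) = (s[1], s[2]) = (5, 5) (two consecutive terms determine the rest), the sequence is periodic with period 18.
So s[114] = s[1 + ((114-1) mod 18)] = s[6] = 2.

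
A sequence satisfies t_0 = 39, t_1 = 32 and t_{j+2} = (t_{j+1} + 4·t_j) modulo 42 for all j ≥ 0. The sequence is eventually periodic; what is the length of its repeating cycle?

Listing terms: t_0 = 39; t_1 = 32; t_2 = 20; t_3 = 22; t_4 = 18; t_5 = 22; t_6 = 10; t_7 = 14; t_8 = 12; t_9 = 26; t_{10} = 32; t_{11} = 10; t_{12} = 12; t_{13} = 10; t_{14} = 16; t_{15} = 14; t_{16} = 36; t_{17} = 8; t_{18} = 26; t_{19} = 16; t_{20} = 36; t_{21} = 16; t_{22} = 34; t_{23} = 14; t_{24} = 24; t_{25} = 38; t_{26} = 8; t_{27} = 34; t_{28} = 24; t_{29} = 34; t_{30} = 4; t_{31} = 14; t_{32} = 30; t_{33} = 2; t_{34} = 38; t_{35} = 4; t_{36} = 30; t_{37} = 4; t_{38} = 40; t_{39} = 14; t_{40} = 6; t_{41} = 20; t_{42} = 2; t_{43} = 40; t_{44} = 6; t_{45} = 40; t_{46} = 22; t_{47} = 14; t_{48} = 18; t_{49} = 32; t_{50} = 20.
Since (t_{49}, t_{50}) = (t_1, t_2) = (32, 20) (two consecutive terms determine the rest), the sequence is eventually periodic: after a pre-period of length 1 it cycles with period 48.

48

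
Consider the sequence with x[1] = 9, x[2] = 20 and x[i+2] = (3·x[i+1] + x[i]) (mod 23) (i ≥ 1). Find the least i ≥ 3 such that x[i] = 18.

x[1] = 9,  x[2] = 20,  x[3] = 0,  x[4] = 20,  x[5] = 14,  x[6] = 16,  x[7] = 16,  x[8] = 18,  x[9] = 1,  x[10] = 21,  x[11] = 18,  x[12] = 6,  x[13] = 13,  x[14] = 22,  x[15] = 10,  x[16] = 6,  x[17] = 5,  x[18] = 21,  x[19] = 22,  x[20] = 18,  x[21] = 7,  x[22] = 16,  x[23] = 9,  x[24] = 20.
Since (x[23], x[24]) = (x[1], x[2]) = (9, 20) (two consecutive terms determine the rest), the sequence is periodic with period 22.
The value 18 first appears (with i ≥ 3) at x[8].

8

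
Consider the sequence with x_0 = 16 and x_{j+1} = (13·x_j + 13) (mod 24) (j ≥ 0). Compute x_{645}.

Computing terms: x_0 = 16, x_1 = 5, x_2 = 6, x_3 = 19, x_4 = 20, x_5 = 9, x_6 = 10, x_7 = 23, x_8 = 0, x_9 = 13, x_{10} = 14, x_{11} = 3, x_{12} = 4, x_{13} = 17, x_{14} = 18, x_{15} = 7, x_{16} = 8, x_{17} = 21, x_{18} = 22, x_{19} = 11, x_{20} = 12, x_{21} = 1, x_{22} = 2, x_{23} = 15, x_{24} = 16.
The sequence repeats with period 24.
(645 - 0) mod 24 = 21, so x_{645} = x_{21} = 1.

1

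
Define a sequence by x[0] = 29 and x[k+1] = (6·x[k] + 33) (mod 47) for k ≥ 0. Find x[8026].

We have x[0] = 29,  x[1] = 19,  x[2] = 6,  x[3] = 22,  x[4] = 24,  x[5] = 36,  x[6] = 14,  x[7] = 23,  x[8] = 30,  x[9] = 25,  x[10] = 42,  x[11] = 3,  x[12] = 4,  x[13] = 10,  x[14] = 46,  x[15] = 27,  x[16] = 7,  x[17] = 28,  x[18] = 13,  x[19] = 17,  x[20] = 41,  x[21] = 44,  x[22] = 15,  x[23] = 29.
The sequence repeats with period 23.
So x[8026] = x[0 + ((8026-0) mod 23)] = x[22] = 15.

15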